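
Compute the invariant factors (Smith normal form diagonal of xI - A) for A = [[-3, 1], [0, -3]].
The Jordan structure of A has elementary divisors (x + 3)^2. Arranging the block sizes at each eigenvalue in decreasing order and taking row products gives the invariant factors.

Invariant factors (smallest first, each dividing the next): (x + 3)^2.

Check: the last factor (x + 3)^2 is the minimal polynomial, and the product (x + 3)^2 is the characteristic polynomial.

(x + 3)^2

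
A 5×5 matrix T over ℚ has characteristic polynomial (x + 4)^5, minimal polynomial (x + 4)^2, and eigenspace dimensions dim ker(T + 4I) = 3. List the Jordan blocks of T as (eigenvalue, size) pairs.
λ = -4: algebraic multiplicity 5 (exponent in χ_T), largest block size 2 (exponent in m_T), 3 blocks (geometric multiplicity). These force block sizes [2, 2, 1].

Jordan blocks: (-4, 2), (-4, 2), (-4, 1)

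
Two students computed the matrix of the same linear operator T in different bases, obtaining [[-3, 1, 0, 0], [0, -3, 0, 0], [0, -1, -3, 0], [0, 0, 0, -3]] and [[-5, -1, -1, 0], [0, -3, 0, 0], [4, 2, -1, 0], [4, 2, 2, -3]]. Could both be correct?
Yes.

Two matrices over a field are similar if and only if they have the same invariant factors.

Both A and B have characteristic polynomial (x + 3)^4 and minimal polynomial (x + 3)^2. Computing further, both have invariant factors x + 3, x + 3, (x + 3)^2. Hence A and B are similar.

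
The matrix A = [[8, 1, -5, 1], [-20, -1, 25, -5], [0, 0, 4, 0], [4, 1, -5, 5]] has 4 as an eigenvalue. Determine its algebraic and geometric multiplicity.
The characteristic polynomial is (x - 4)^4, so the factor x - 4 appears with exponent 4: the algebraic multiplicity is 4.

rank(A - 4I) = 1, so the eigenspace has dimension 4 - 1 = 3: the geometric multiplicity is 3.

Since 3 < 4, A is not diagonalizable.

algebraic multiplicity 4, geometric multiplicity 3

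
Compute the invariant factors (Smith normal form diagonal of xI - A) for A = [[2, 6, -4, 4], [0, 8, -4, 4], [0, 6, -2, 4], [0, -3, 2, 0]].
x - 2, x - 2, (x - 2)^2

The Jordan structure of A has elementary divisors (x - 2)^2, (x - 2), (x - 2). Arranging the block sizes at each eigenvalue in decreasing order and taking row products gives the invariant factors.

Invariant factors (smallest first, each dividing the next): x - 2, x - 2, (x - 2)^2.

Check: the last factor (x - 2)^2 is the minimal polynomial, and the product (x - 2)^4 is the characteristic polynomial.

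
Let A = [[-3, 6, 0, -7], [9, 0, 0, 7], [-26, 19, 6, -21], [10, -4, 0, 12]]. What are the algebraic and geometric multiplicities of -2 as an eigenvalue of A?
The characteristic polynomial is (x - 6)^2(x - 5)(x + 2), so the factor x + 2 appears with exponent 1: the algebraic multiplicity is 1.

rank(A + 2I) = 3, so the eigenspace has dimension 4 - 3 = 1: the geometric multiplicity is 1.

algebraic multiplicity 1, geometric multiplicity 1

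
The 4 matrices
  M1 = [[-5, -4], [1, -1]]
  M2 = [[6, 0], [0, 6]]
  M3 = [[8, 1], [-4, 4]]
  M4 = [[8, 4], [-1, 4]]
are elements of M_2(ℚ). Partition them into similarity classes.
Characteristic polynomials: χ_{M1} = (x + 3)^2, χ_{M2} = (x - 6)^2, χ_{M3} = (x - 6)^2, χ_{M4} = (x - 6)^2.

{M1}: invariant factors (x + 3)^2.

{M2}: invariant factors x - 6, x - 6.

{M3, M4}: invariant factors (x - 6)^2.

Matrices are similar if and only if their invariant-factor lists agree; the partition into similarity classes is {M1}, {M2}, {M3, M4}.

3 classes: {M1}, {M2}, {M3, M4}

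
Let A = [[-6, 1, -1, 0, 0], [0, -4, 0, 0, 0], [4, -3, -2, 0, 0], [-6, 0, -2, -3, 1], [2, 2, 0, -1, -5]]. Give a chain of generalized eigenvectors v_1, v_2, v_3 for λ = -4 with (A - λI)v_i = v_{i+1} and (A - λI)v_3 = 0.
We seek v_1 ∈ ker((A + 4I)^3) \ ker((A + 4I)^2), then set v_{i+1} = (A + 4I) v_i.

One such chain is v_1 = [[-1, 1, 3, -2, 2]]^T, v_2 = [[0, 0, -1, 0, 0]]^T, v_3 = [[1, 0, -2, 2, 0]]^T. Check: (A + 4I) v_3 = [[0, 0, 0, 0, 0]]^T = 0.

v_1 = [[-1, 1, 3, -2, 2]]^T, v_2 = [[0, 0, -1, 0, 0]]^T, v_3 = [[1, 0, -2, 2, 0]]^T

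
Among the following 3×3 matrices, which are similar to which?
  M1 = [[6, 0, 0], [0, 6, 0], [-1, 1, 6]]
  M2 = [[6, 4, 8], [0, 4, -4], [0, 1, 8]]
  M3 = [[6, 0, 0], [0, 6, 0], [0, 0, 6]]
2 classes: {M1, M2}, {M3}

Characteristic polynomials: χ_{M1} = (x - 6)^3, χ_{M2} = (x - 6)^3, χ_{M3} = (x - 6)^3.

{M1, M2}: invariant factors x - 6, (x - 6)^2.

{M3}: invariant factors x - 6, x - 6, x - 6.

Matrices are similar if and only if their invariant-factor lists agree; the partition into similarity classes is {M1, M2}, {M3}.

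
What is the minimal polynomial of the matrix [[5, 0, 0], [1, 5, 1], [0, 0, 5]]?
m_A(x) = (x - 5)^2

The characteristic polynomial factors as (x - 5)^3. The minimal polynomial is ∏(x - λ)^{k_λ} where k_λ is the size of the largest Jordan block at λ.

For λ = 5: rank(A - 5I) = 1, and the largest Jordan block has size 2 (the smallest k with rank((A - 5I)^k) = rank((A - 5I)^(k+1))).

So m_A(x) = (x - 5)^2.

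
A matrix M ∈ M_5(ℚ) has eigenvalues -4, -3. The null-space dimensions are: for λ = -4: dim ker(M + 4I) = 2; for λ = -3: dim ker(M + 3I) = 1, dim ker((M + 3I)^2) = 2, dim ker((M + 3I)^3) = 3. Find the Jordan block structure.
λ = -4: successive nullity increments [2] count blocks of size ≥ k; block sizes are [1, 1].
λ = -3: successive nullity increments [1, 1, 1] count blocks of size ≥ k; block sizes are [3].

Jordan blocks: (-4, 1), (-4, 1), (-3, 3)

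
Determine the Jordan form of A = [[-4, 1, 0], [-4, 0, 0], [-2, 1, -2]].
The characteristic polynomial is det(xI - A) = (x + 2)^3, so the eigenvalues are -2 (algebraic multiplicity 3).

For λ = -2: rank(A + 2I) = 1, rank((A + 2I)^2) = 0. The eigenspace has dimension 3 - 1 = 2, so there are 2 Jordan blocks; the rank sequence gives block sizes [2, 1].

Assembling the blocks gives the Jordan form J above.

J = [[-2, 1, 0], [0, -2, 0], [0, 0, -2]]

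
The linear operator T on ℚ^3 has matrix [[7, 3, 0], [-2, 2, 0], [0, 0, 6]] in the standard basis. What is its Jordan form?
The characteristic polynomial is det(xI - A) = (x - 6)(x - 5)(x - 4), so the eigenvalues are 4 (algebraic multiplicity 1), 5 (algebraic multiplicity 1), 6 (algebraic multiplicity 1).

For λ = 4: algebraic multiplicity 1 gives one 1×1 block.

For λ = 5: algebraic multiplicity 1 gives one 1×1 block.

For λ = 6: algebraic multiplicity 1 gives one 1×1 block.

Assembling the blocks gives the Jordan form J above.

J = [[4, 0, 0], [0, 5, 0], [0, 0, 6]]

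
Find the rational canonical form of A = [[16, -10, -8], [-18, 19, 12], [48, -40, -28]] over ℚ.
R = [[4, 0, 0], [0, 0, 4], [0, 1, 3]]

The invariant factors of A (the non-unit diagonal entries of the Smith normal form of xI - A over ℚ[x]) are x - 4, (x - 4)(x + 1), each dividing the next. The characteristic polynomial is their product, (x - 4)^2(x + 1).

The rational canonical form is the block-diagonal matrix of companion matrices C(f_i):
R = [[4, 0, 0], [0, 0, 4], [0, 1, 3]].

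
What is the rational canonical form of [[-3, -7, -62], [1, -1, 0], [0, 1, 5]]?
R = [[0, 0, -12], [1, 0, 10], [0, 1, 1]]

The invariant factors of A (the non-unit diagonal entries of the Smith normal form of xI - A over ℚ[x]) are (x - 3)(x^2 + 2x - 4), each dividing the next. The characteristic polynomial is their product, (x - 3)(x^2 + 2x - 4).

The rational canonical form is the block-diagonal matrix of companion matrices C(f_i):
R = [[0, 0, -12], [1, 0, 10], [0, 1, 1]].

Note the characteristic polynomial does not split into linear factors over ℚ, so A has no Jordan form over ℚ; the rational canonical form exists over any field.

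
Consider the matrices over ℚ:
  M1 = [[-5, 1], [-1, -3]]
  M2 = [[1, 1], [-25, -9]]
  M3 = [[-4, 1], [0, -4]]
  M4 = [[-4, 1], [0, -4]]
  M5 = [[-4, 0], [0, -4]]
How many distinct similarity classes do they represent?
Characteristic polynomials: χ_{M1} = (x + 4)^2, χ_{M2} = (x + 4)^2, χ_{M3} = (x + 4)^2, χ_{M4} = (x + 4)^2, χ_{M5} = (x + 4)^2.

{M1, M2, M3, M4}: invariant factors (x + 4)^2.

{M5}: invariant factors x + 4, x + 4.

Matrices are similar if and only if their invariant-factor lists agree; the partition into similarity classes is {M1, M2, M3, M4}, {M5}.

2 classes: {M1, M2, M3, M4}, {M5}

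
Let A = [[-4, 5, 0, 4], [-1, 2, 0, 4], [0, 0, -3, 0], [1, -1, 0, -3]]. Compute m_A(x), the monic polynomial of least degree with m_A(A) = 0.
m_A(x) = (x - 1)(x + 3)^2

The characteristic polynomial factors as (x - 1)(x + 3)^3. The minimal polynomial is ∏(x - λ)^{k_λ} where k_λ is the size of the largest Jordan block at λ.

For λ = -3: rank(A + 3I) = 2, and the largest Jordan block has size 2 (the smallest k with rank((A + 3I)^k) = rank((A + 3I)^(k+1))).
For λ = 1: rank(A - I) = 3, and the largest Jordan block has size 1 (the smallest k with rank((A - I)^k) = rank((A - I)^(k+1))).

So m_A(x) = (x - 1)(x + 3)^2.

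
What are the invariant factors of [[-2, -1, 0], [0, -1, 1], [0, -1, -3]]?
(x + 2)^3

The Jordan structure of A has elementary divisors (x + 2)^3. Arranging the block sizes at each eigenvalue in decreasing order and taking row products gives the invariant factors.

Invariant factors (smallest first, each dividing the next): (x + 2)^3.

Check: the last factor (x + 2)^3 is the minimal polynomial, and the product (x + 2)^3 is the characteristic polynomial.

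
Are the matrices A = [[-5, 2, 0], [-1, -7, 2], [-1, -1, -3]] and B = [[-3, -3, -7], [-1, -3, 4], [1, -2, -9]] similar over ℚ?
Two matrices over a field are similar if and only if they have the same invariant factors.

Both A and B have characteristic polynomial (x + 5)^3 and minimal polynomial (x + 5)^3. Computing further, both have invariant factors (x + 5)^3. Hence A and B are similar.

Yes.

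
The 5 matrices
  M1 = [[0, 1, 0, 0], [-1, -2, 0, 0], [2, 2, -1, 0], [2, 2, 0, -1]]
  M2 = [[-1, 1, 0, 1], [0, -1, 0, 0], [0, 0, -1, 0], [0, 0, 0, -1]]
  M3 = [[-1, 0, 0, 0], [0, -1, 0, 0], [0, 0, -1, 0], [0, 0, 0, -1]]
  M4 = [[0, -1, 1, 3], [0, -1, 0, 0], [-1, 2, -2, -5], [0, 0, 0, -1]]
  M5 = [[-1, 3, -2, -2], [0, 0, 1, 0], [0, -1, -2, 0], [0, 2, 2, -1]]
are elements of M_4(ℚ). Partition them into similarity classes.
Characteristic polynomials: χ_{M1} = (x + 1)^4, χ_{M2} = (x + 1)^4, χ_{M3} = (x + 1)^4, χ_{M4} = (x + 1)^4, χ_{M5} = (x + 1)^4.

{M1, M2}: invariant factors x + 1, x + 1, (x + 1)^2.

{M3}: invariant factors x + 1, x + 1, x + 1, x + 1.

{M4, M5}: invariant factors x + 1, (x + 1)^3.

Matrices are similar if and only if their invariant-factor lists agree; the partition into similarity classes is {M1, M2}, {M3}, {M4, M5}.

3 classes: {M1, M2}, {M3}, {M4, M5}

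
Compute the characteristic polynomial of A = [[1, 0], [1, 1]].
xI - A = [[x - 1, 0], [-1, x - 1]].

Expanding det(xI - A) along the first row:
det(xI - A) = + (x - 1)·det([[x - 1]]) - (0)·det([[-1]]).

Evaluating gives χ_A(x) = x^2 - 2x + 1 = (x - 1)^2.

χ_A(x) = (x - 1)^2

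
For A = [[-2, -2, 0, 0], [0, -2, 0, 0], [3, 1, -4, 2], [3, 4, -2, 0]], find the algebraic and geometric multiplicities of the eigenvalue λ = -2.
The characteristic polynomial is (x + 2)^4, so the factor x + 2 appears with exponent 4: the algebraic multiplicity is 4.

rank(A + 2I) = 2, so the eigenspace has dimension 4 - 2 = 2: the geometric multiplicity is 2.

Since 2 < 4, A is not diagonalizable.

algebraic multiplicity 4, geometric multiplicity 2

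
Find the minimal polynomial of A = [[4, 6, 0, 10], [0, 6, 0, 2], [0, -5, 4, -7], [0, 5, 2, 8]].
The characteristic polynomial factors as (x - 6)^3(x - 4). The minimal polynomial is ∏(x - λ)^{k_λ} where k_λ is the size of the largest Jordan block at λ.

For λ = 4: rank(A - 4I) = 3, and the largest Jordan block has size 1 (the smallest k with rank((A - 4I)^k) = rank((A - 4I)^(k+1))).
For λ = 6: rank(A - 6I) = 3, and the largest Jordan block has size 3 (the smallest k with rank((A - 6I)^k) = rank((A - 6I)^(k+1))).

So m_A(x) = (x - 6)^3(x - 4).

m_A(x) = (x - 6)^3(x - 4)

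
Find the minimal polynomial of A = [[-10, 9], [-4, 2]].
The characteristic polynomial factors as (x + 4)^2. The minimal polynomial is ∏(x - λ)^{k_λ} where k_λ is the size of the largest Jordan block at λ.

For λ = -4: rank(A + 4I) = 1, and the largest Jordan block has size 2 (the smallest k with rank((A + 4I)^k) = rank((A + 4I)^(k+1))).

So m_A(x) = (x + 4)^2.

m_A(x) = (x + 4)^2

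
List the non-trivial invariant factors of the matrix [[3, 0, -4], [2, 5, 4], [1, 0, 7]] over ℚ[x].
x - 5, (x - 5)^2

The Jordan structure of A has elementary divisors (x - 5)^2, (x - 5). Arranging the block sizes at each eigenvalue in decreasing order and taking row products gives the invariant factors.

Invariant factors (smallest first, each dividing the next): x - 5, (x - 5)^2.

Check: the last factor (x - 5)^2 is the minimal polynomial, and the product (x - 5)^3 is the characteristic polynomial.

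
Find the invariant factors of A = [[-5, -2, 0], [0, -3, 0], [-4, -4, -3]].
The Jordan structure of A has elementary divisors (x + 5), (x + 3), (x + 3). Arranging the block sizes at each eigenvalue in decreasing order and taking row products gives the invariant factors.

Invariant factors (smallest first, each dividing the next): x + 3, (x + 3)(x + 5).

Check: the last factor (x + 3)(x + 5) is the minimal polynomial, and the product (x + 3)^2(x + 5) is the characteristic polynomial.

x + 3, (x + 3)(x + 5)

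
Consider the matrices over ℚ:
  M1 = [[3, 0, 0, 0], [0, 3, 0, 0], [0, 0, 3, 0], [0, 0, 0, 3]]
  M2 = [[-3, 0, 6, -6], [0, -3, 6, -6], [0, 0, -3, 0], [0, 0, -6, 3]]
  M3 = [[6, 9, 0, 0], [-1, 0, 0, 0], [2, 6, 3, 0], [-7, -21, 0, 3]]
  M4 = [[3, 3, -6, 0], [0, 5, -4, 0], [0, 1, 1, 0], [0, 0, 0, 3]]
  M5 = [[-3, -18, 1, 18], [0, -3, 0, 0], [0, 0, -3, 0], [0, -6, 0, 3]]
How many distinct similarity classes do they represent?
4 classes: {M1}, {M2}, {M3, M4}, {M5}

Characteristic polynomials: χ_{M1} = (x - 3)^4, χ_{M2} = (x - 3)(x + 3)^3, χ_{M3} = (x - 3)^4, χ_{M4} = (x - 3)^4, χ_{M5} = (x - 3)(x + 3)^3.

{M1}: invariant factors x - 3, x - 3, x - 3, x - 3.

{M2}: invariant factors x + 3, x + 3, (x - 3)(x + 3).

{M3, M4}: invariant factors x - 3, x - 3, (x - 3)^2.

{M5}: invariant factors x + 3, (x - 3)(x + 3)^2.

Matrices are similar if and only if their invariant-factor lists agree; the partition into similarity classes is {M1}, {M2}, {M3, M4}, {M5}.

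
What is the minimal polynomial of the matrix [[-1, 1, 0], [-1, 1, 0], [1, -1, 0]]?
The characteristic polynomial factors as x^3. The minimal polynomial is ∏(x - λ)^{k_λ} where k_λ is the size of the largest Jordan block at λ.

For λ = 0: rank(A) = 1, and the largest Jordan block has size 2 (the smallest k with rank(A^k) = rank(A^(k+1))).

So m_A(x) = x^2.

m_A(x) = x^2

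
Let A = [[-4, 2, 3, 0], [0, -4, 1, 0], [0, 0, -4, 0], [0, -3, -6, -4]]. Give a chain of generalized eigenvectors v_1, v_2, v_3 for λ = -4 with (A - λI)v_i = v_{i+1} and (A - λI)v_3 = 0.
We seek v_1 ∈ ker((A + 4I)^3) \ ker((A + 4I)^2), then set v_{i+1} = (A + 4I) v_i.

One such chain is v_1 = [[0, 0, 1, 0]]^T, v_2 = [[3, 1, 0, -6]]^T, v_3 = [[2, 0, 0, -3]]^T. Check: (A + 4I) v_3 = [[0, 0, 0, 0]]^T = 0.

v_1 = [[0, 0, 1, 0]]^T, v_2 = [[3, 1, 0, -6]]^T, v_3 = [[2, 0, 0, -3]]^T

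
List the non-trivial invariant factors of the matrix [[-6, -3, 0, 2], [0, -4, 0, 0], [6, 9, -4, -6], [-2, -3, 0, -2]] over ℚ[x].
The Jordan structure of A has elementary divisors (x + 4)^2, (x + 4), (x + 4). Arranging the block sizes at each eigenvalue in decreasing order and taking row products gives the invariant factors.

Invariant factors (smallest first, each dividing the next): x + 4, x + 4, (x + 4)^2.

Check: the last factor (x + 4)^2 is the minimal polynomial, and the product (x + 4)^4 is the characteristic polynomial.

x + 4, x + 4, (x + 4)^2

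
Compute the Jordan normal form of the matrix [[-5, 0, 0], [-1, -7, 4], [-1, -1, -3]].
The characteristic polynomial is det(xI - A) = (x + 5)^3, so the eigenvalues are -5 (algebraic multiplicity 3).

For λ = -5: rank(A + 5I) = 2, rank((A + 5I)^2) = 1, rank((A + 5I)^3) = 0. The eigenspace has dimension 3 - 2 = 1, so there is 1 Jordan block; the rank sequence gives block sizes [3].

Assembling the blocks gives the Jordan form J above.

J = [[-5, 1, 0], [0, -5, 1], [0, 0, -5]]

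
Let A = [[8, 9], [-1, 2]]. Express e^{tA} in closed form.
A has Jordan form J = [[5, 1], [0, 5]] with A = PJP^{-1}, so e^{tA} = P e^{tJ} P^{-1}.

For a Jordan block J_k(λ), e^{tJ_k(λ)} = e^{λt} · (I + tN + t^2 N^2/2! + ... + t^{k-1} N^{k-1}/(k-1)!) where N is the nilpotent superdiagonal part.

Assembling the blocks and conjugating back gives the entries of e^{tA} as shown above.

e^{tA} = [[(3*t + 1)*e^{5*t}, 9*t*e^{5*t}], [-t*e^{5*t}, (1 - 3*t)*e^{5*t}]]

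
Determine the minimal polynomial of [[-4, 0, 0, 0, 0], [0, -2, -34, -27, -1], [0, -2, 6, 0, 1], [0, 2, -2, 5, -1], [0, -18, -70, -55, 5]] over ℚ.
The characteristic polynomial factors as (x - 6)^3(x + 4)^2. The minimal polynomial is ∏(x - λ)^{k_λ} where k_λ is the size of the largest Jordan block at λ.

For λ = -4: rank(A + 4I) = 3, and the largest Jordan block has size 1 (the smallest k with rank((A + 4I)^k) = rank((A + 4I)^(k+1))).
For λ = 6: rank(A - 6I) = 4, and the largest Jordan block has size 3 (the smallest k with rank((A - 6I)^k) = rank((A - 6I)^(k+1))).

So m_A(x) = (x - 6)^3(x + 4).

m_A(x) = (x - 6)^3(x + 4)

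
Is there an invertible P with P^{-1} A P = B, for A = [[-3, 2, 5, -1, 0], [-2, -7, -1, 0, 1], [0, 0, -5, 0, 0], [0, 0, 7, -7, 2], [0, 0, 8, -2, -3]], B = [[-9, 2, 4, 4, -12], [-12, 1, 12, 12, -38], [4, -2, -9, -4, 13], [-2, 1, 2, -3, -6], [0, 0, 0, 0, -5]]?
No.

Both have characteristic polynomial (x + 5)^5, but the minimal polynomial of A is (x + 5)^3 while the minimal polynomial of B is (x + 5)^2. The minimal polynomial is a similarity invariant, so A and B are not similar.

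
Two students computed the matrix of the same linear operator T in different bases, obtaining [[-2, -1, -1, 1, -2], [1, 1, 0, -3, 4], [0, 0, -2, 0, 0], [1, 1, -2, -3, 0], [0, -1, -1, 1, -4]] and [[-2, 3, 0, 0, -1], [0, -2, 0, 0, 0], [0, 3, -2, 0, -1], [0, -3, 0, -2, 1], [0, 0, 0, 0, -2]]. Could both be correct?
Both have characteristic polynomial (x + 2)^5, but the minimal polynomial of A is (x + 2)^3 while the minimal polynomial of B is (x + 2)^2. The minimal polynomial is a similarity invariant, so A and B are not similar.

No.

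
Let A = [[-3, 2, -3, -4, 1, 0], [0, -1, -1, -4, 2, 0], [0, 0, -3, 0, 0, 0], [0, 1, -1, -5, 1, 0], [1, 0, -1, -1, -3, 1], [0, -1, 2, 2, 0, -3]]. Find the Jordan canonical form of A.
The characteristic polynomial is det(xI - A) = (x + 3)^6, so the eigenvalues are -3 (algebraic multiplicity 6).

For λ = -3: rank(A + 3I) = 4, rank((A + 3I)^2) = 2, rank((A + 3I)^3) = 0. The eigenspace has dimension 6 - 4 = 2, so there are 2 Jordan blocks; the rank sequence gives block sizes [3, 3].

Assembling the blocks gives the Jordan form J above.

J = [[-3, 1, 0, 0, 0, 0], [0, -3, 1, 0, 0, 0], [0, 0, -3, 0, 0, 0], [0, 0, 0, -3, 1, 0], [0, 0, 0, 0, -3, 1], [0, 0, 0, 0, 0, -3]]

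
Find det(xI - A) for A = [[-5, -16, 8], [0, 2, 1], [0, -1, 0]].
xI - A = [[x + 5, 16, -8], [0, x - 2, -1], [0, 1, x]].

Expanding det(xI - A) along the first row:
det(xI - A) = + (x + 5)·det([[x - 2, -1], [1, x]]) - (16)·det([[0, -1], [0, x]]) + (-8)·det([[0, x - 2], [0, 1]]).

Evaluating gives χ_A(x) = x^3 + 3x^2 - 9x + 5 = (x - 1)^2(x + 5).

χ_A(x) = (x - 1)^2(x + 5)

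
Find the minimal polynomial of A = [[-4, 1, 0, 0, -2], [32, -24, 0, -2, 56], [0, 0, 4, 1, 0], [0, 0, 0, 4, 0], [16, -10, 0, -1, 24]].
The characteristic polynomial factors as (x - 4)^3(x + 4)^2. The minimal polynomial is ∏(x - λ)^{k_λ} where k_λ is the size of the largest Jordan block at λ.

For λ = -4: rank(A + 4I) = 4, and the largest Jordan block has size 2 (the smallest k with rank((A + 4I)^k) = rank((A + 4I)^(k+1))).
For λ = 4: rank(A - 4I) = 3, and the largest Jordan block has size 2 (the smallest k with rank((A - 4I)^k) = rank((A - 4I)^(k+1))).

So m_A(x) = (x - 4)^2(x + 4)^2.

m_A(x) = (x - 4)^2(x + 4)^2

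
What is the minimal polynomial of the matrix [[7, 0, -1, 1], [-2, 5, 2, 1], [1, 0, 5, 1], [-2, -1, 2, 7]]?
The characteristic polynomial factors as (x - 6)^4. The minimal polynomial is ∏(x - λ)^{k_λ} where k_λ is the size of the largest Jordan block at λ.

For λ = 6: rank(A - 6I) = 2, and the largest Jordan block has size 3 (the smallest k with rank((A - 6I)^k) = rank((A - 6I)^(k+1))).

So m_A(x) = (x - 6)^3.

m_A(x) = (x - 6)^3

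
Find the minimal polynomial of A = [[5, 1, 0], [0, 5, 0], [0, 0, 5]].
The characteristic polynomial factors as (x - 5)^3. The minimal polynomial is ∏(x - λ)^{k_λ} where k_λ is the size of the largest Jordan block at λ.

For λ = 5: rank(A - 5I) = 1, and the largest Jordan block has size 2 (the smallest k with rank((A - 5I)^k) = rank((A - 5I)^(k+1))).

So m_A(x) = (x - 5)^2.

m_A(x) = (x - 5)^2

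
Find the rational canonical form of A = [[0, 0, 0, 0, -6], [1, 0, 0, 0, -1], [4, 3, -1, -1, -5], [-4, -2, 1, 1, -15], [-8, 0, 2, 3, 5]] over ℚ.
R = [[0, 0, 0, 0, -6], [1, 0, 0, 0, -1], [0, 1, 0, 0, 4], [0, 0, 1, 0, -7], [0, 0, 0, 1, 5]]

The invariant factors of A (the non-unit diagonal entries of the Smith normal form of xI - A over ℚ[x]) are (x - 3)(x - 2)(x^3 + x + 1), each dividing the next. The characteristic polynomial is their product, (x - 3)(x - 2)(x^3 + x + 1).

The rational canonical form is the block-diagonal matrix of companion matrices C(f_i):
R = [[0, 0, 0, 0, -6], [1, 0, 0, 0, -1], [0, 1, 0, 0, 4], [0, 0, 1, 0, -7], [0, 0, 0, 1, 5]].

Note the characteristic polynomial does not split into linear factors over ℚ, so A has no Jordan form over ℚ; the rational canonical form exists over any field.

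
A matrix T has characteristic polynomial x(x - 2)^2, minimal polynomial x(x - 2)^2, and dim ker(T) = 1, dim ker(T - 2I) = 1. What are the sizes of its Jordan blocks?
Jordan blocks: (0, 1), (2, 2)

λ = 0: algebraic multiplicity 1 (exponent in χ_T), largest block size 1 (exponent in m_T), 1 block (geometric multiplicity). This forces block sizes [1].
λ = 2: algebraic multiplicity 2 (exponent in χ_T), largest block size 2 (exponent in m_T), 1 block (geometric multiplicity). This forces block sizes [2].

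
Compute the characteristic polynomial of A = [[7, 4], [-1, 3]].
xI - A = [[x - 7, -4], [1, x - 3]].

Expanding det(xI - A) along the first row:
det(xI - A) = + (x - 7)·det([[x - 3]]) - (-4)·det([[1]]).

Evaluating gives χ_A(x) = x^2 - 10x + 25 = (x - 5)^2.

χ_A(x) = (x - 5)^2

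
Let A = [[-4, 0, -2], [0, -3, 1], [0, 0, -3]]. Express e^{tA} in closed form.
A has Jordan form J = [[-4, 0, 0], [0, -3, 1], [0, 0, -3]] with A = PJP^{-1}, so e^{tA} = P e^{tJ} P^{-1}.

For a Jordan block J_k(λ), e^{tJ_k(λ)} = e^{λt} · (I + tN + t^2 N^2/2! + ... + t^{k-1} N^{k-1}/(k-1)!) where N is the nilpotent superdiagonal part.

Assembling the blocks and conjugating back gives the entries of e^{tA} as shown above.

e^{tA} = [[e^{-4*t}, 0, 2*(1 - e^{t})*e^{-4*t}], [0, e^{-3*t}, t*e^{-3*t}], [0, 0, e^{-3*t}]]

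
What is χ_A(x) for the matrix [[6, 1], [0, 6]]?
xI - A = [[x - 6, -1], [0, x - 6]].

Expanding det(xI - A) along the first row:
det(xI - A) = + (x - 6)·det([[x - 6]]) - (-1)·det([[0]]).

Evaluating gives χ_A(x) = x^2 - 12x + 36 = (x - 6)^2.

χ_A(x) = (x - 6)^2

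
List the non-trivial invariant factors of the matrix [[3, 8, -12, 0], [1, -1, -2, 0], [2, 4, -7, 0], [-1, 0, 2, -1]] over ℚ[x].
The Jordan structure of A has elementary divisors (x + 3), (x + 1)^2, (x + 1). Arranging the block sizes at each eigenvalue in decreasing order and taking row products gives the invariant factors.

Invariant factors (smallest first, each dividing the next): x + 1, (x + 1)^2(x + 3).

Check: the last factor (x + 1)^2(x + 3) is the minimal polynomial, and the product (x + 1)^3(x + 3) is the characteristic polynomial.

x + 1, (x + 1)^2(x + 3)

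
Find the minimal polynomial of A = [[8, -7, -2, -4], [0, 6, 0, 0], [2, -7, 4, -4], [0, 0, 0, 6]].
The characteristic polynomial factors as (x - 6)^4. The minimal polynomial is ∏(x - λ)^{k_λ} where k_λ is the size of the largest Jordan block at λ.

For λ = 6: rank(A - 6I) = 1, and the largest Jordan block has size 2 (the smallest k with rank((A - 6I)^k) = rank((A - 6I)^(k+1))).

So m_A(x) = (x - 6)^2.

m_A(x) = (x - 6)^2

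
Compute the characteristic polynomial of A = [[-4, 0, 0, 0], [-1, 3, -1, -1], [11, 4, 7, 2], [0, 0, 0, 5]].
χ_A(x) = (x - 5)^3(x + 4)

xI - A = [[x + 4, 0, 0, 0], [1, x - 3, 1, 1], [-11, -4, x - 7, -2], [0, 0, 0, x - 5]].

Expanding det(xI - A) along the first row:
det(xI - A) = + (x + 4)·det([[x - 3, 1, 1], [-4, x - 7, -2], [0, 0, x - 5]]) - (0)·det([[1, 1, 1], [-11, x - 7, -2], [0, 0, x - 5]]) + (0)·det([[1, x - 3, 1], [-11, -4, -2], [0, 0, x - 5]]) - (0)·det([[1, x - 3, 1], [-11, -4, x - 7], [0, 0, 0]]).

Evaluating gives χ_A(x) = x^4 - 11x^3 + 15x^2 + 175x - 500 = (x - 5)^3(x + 4).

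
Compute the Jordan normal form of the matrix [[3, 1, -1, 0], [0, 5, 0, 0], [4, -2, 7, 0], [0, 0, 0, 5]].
J = [[5, 1, 0, 0], [0, 5, 0, 0], [0, 0, 5, 0], [0, 0, 0, 5]]

The characteristic polynomial is det(xI - A) = (x - 5)^4, so the eigenvalues are 5 (algebraic multiplicity 4).

For λ = 5: rank(A - 5I) = 1, rank((A - 5I)^2) = 0. The eigenspace has dimension 4 - 1 = 3, so there are 3 Jordan blocks; the rank sequence gives block sizes [2, 1, 1].

Assembling the blocks gives the Jordan form J above.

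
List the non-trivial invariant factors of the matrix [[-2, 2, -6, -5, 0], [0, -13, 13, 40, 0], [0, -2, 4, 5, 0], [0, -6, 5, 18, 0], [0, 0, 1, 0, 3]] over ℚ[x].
The Jordan structure of A has elementary divisors (x + 2), (x - 3)^3, (x - 3). Arranging the block sizes at each eigenvalue in decreasing order and taking row products gives the invariant factors.

Invariant factors (smallest first, each dividing the next): x - 3, (x - 3)^3(x + 2).

Check: the last factor (x - 3)^3(x + 2) is the minimal polynomial, and the product (x - 3)^4(x + 2) is the characteristic polynomial.

x - 3, (x - 3)^3(x + 2)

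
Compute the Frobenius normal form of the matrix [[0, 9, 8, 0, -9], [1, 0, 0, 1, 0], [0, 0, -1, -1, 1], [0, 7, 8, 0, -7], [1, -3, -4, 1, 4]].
The invariant factors of A (the non-unit diagonal entries of the Smith normal form of xI - A over ℚ[x]) are (x + 1)(x^2 - 2x + 4)^2, each dividing the next. The characteristic polynomial is their product, (x + 1)(x^2 - 2x + 4)^2.

The rational canonical form is the block-diagonal matrix of companion matrices C(f_i):
R = [[0, 0, 0, 0, -16], [1, 0, 0, 0, 0], [0, 1, 0, 0, 4], [0, 0, 1, 0, -8], [0, 0, 0, 1, 3]].

Note the characteristic polynomial does not split into linear factors over ℚ, so A has no Jordan form over ℚ; the rational canonical form exists over any field.

R = [[0, 0, 0, 0, -16], [1, 0, 0, 0, 0], [0, 1, 0, 0, 4], [0, 0, 1, 0, -8], [0, 0, 0, 1, 3]]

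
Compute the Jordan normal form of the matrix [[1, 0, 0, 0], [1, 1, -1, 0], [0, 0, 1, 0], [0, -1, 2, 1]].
J = [[1, 1, 0, 0], [0, 1, 1, 0], [0, 0, 1, 0], [0, 0, 0, 1]]

The characteristic polynomial is det(xI - A) = (x - 1)^4, so the eigenvalues are 1 (algebraic multiplicity 4).

For λ = 1: rank(A - I) = 2, rank((A - I)^2) = 1, rank((A - I)^3) = 0. The eigenspace has dimension 4 - 2 = 2, so there are 2 Jordan blocks; the rank sequence gives block sizes [3, 1].

Assembling the blocks gives the Jordan form J above.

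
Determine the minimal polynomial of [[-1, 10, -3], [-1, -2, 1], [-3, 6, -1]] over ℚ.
m_A(x) = x^2(x + 4)

The characteristic polynomial factors as x^2(x + 4). The minimal polynomial is ∏(x - λ)^{k_λ} where k_λ is the size of the largest Jordan block at λ.

For λ = -4: rank(A + 4I) = 2, and the largest Jordan block has size 1 (the smallest k with rank((A + 4I)^k) = rank((A + 4I)^(k+1))).
For λ = 0: rank(A) = 2, and the largest Jordan block has size 2 (the smallest k with rank(A^k) = rank(A^(k+1))).

So m_A(x) = x^2(x + 4).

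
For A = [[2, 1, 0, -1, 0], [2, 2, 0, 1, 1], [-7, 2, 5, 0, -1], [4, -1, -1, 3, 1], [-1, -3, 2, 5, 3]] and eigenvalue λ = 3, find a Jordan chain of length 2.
We seek v_1 ∈ ker((A - 3I)^2) \ ker(A - 3I), then set v_{i+1} = (A - 3I) v_i.

One such chain is v_1 = [[0, 0, 0, 0, 1]]^T, v_2 = [[0, 1, -1, 1, 0]]^T. Check: (A - 3I) v_2 = [[0, 0, 0, 0, 0]]^T = 0.

v_1 = [[0, 0, 0, 0, 1]]^T, v_2 = [[0, 1, -1, 1, 0]]^T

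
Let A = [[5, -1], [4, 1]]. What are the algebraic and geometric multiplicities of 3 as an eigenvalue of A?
The characteristic polynomial is (x - 3)^2, so the factor x - 3 appears with exponent 2: the algebraic multiplicity is 2.

rank(A - 3I) = 1, so the eigenspace has dimension 2 - 1 = 1: the geometric multiplicity is 1.

Since 1 < 2, A is not diagonalizable.

algebraic multiplicity 2, geometric multiplicity 1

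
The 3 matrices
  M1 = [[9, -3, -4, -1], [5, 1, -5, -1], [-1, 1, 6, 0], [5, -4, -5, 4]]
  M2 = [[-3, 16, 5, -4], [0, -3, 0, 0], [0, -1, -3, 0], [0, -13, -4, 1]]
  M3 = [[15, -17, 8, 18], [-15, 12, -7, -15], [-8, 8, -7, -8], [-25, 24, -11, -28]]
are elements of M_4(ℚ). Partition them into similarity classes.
2 classes: {M1}, {M2, M3}

Characteristic polynomials: χ_{M1} = (x - 5)^4, χ_{M2} = (x - 1)(x + 3)^3, χ_{M3} = (x - 1)(x + 3)^3.

{M1}: invariant factors (x - 5)^2, (x - 5)^2.

{M2, M3}: invariant factors (x - 1)(x + 3)^3.

Matrices are similar if and only if their invariant-factor lists agree; the partition into similarity classes is {M1}, {M2, M3}.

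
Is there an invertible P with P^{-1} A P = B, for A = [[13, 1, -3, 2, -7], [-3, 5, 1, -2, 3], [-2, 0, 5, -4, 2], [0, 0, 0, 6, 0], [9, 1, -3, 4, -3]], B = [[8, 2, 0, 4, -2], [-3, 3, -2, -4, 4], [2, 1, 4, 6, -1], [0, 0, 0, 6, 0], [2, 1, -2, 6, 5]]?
Two matrices over a field are similar if and only if they have the same invariant factors.

Both A and B have characteristic polynomial (x - 6)^2(x - 5)^2(x - 4) and minimal polynomial (x - 6)(x - 5)^2(x - 4). Computing further, both have invariant factors x - 6, (x - 6)(x - 5)^2(x - 4). Hence A and B are similar.

Yes.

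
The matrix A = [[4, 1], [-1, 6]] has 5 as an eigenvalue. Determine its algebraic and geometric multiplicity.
The characteristic polynomial is (x - 5)^2, so the factor x - 5 appears with exponent 2: the algebraic multiplicity is 2.

rank(A - 5I) = 1, so the eigenspace has dimension 2 - 1 = 1: the geometric multiplicity is 1.

Since 1 < 2, A is not diagonalizable.

algebraic multiplicity 2, geometric multiplicity 1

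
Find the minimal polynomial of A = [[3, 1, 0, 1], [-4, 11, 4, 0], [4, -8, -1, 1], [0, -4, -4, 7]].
m_A(x) = (x - 5)^2

The characteristic polynomial factors as (x - 5)^4. The minimal polynomial is ∏(x - λ)^{k_λ} where k_λ is the size of the largest Jordan block at λ.

For λ = 5: rank(A - 5I) = 2, and the largest Jordan block has size 2 (the smallest k with rank((A - 5I)^k) = rank((A - 5I)^(k+1))).

So m_A(x) = (x - 5)^2.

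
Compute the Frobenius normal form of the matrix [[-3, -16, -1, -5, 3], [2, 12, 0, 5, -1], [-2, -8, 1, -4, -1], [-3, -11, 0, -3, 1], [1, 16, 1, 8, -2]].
The invariant factors of A (the non-unit diagonal entries of the Smith normal form of xI - A over ℚ[x]) are (x - 4)(x - 1)(x^3 + x + 1), each dividing the next. The characteristic polynomial is their product, (x - 4)(x - 1)(x^3 + x + 1).

The rational canonical form is the block-diagonal matrix of companion matrices C(f_i):
R = [[0, 0, 0, 0, -4], [1, 0, 0, 0, 1], [0, 1, 0, 0, 4], [0, 0, 1, 0, -5], [0, 0, 0, 1, 5]].

Note the characteristic polynomial does not split into linear factors over ℚ, so A has no Jordan form over ℚ; the rational canonical form exists over any field.

R = [[0, 0, 0, 0, -4], [1, 0, 0, 0, 1], [0, 1, 0, 0, 4], [0, 0, 1, 0, -5], [0, 0, 0, 1, 5]]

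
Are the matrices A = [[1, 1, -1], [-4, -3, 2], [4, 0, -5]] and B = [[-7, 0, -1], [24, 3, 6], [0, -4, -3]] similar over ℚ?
Yes.

Two matrices over a field are similar if and only if they have the same invariant factors.

Both A and B have characteristic polynomial (x + 1)(x + 3)^2 and minimal polynomial (x + 1)(x + 3)^2. Computing further, both have invariant factors (x + 1)(x + 3)^2. Hence A and B are similar.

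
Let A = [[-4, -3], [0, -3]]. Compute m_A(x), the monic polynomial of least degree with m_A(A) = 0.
The characteristic polynomial factors as (x + 3)(x + 4). The minimal polynomial is ∏(x - λ)^{k_λ} where k_λ is the size of the largest Jordan block at λ.

For λ = -4: rank(A + 4I) = 1, and the largest Jordan block has size 1 (the smallest k with rank((A + 4I)^k) = rank((A + 4I)^(k+1))).
For λ = -3: rank(A + 3I) = 1, and the largest Jordan block has size 1 (the smallest k with rank((A + 3I)^k) = rank((A + 3I)^(k+1))).

So m_A(x) = (x + 3)(x + 4).

m_A(x) = (x + 3)(x + 4)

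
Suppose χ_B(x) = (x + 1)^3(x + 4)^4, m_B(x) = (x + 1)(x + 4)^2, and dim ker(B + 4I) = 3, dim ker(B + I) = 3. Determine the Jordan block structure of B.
Jordan blocks: (-4, 2), (-4, 1), (-4, 1), (-1, 1), (-1, 1), (-1, 1)

λ = -4: algebraic multiplicity 4 (exponent in χ_B), largest block size 2 (exponent in m_B), 3 blocks (geometric multiplicity). These force block sizes [2, 1, 1].
λ = -1: algebraic multiplicity 3 (exponent in χ_B), largest block size 1 (exponent in m_B), 3 blocks (geometric multiplicity). These force block sizes [1, 1, 1].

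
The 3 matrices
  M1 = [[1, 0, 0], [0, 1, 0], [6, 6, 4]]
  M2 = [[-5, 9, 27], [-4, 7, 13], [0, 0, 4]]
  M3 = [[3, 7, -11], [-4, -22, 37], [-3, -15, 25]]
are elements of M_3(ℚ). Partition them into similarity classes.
2 classes: {M1}, {M2, M3}

Characteristic polynomials: χ_{M1} = (x - 4)(x - 1)^2, χ_{M2} = (x - 4)(x - 1)^2, χ_{M3} = (x - 4)(x - 1)^2.

{M1}: invariant factors x - 1, (x - 4)(x - 1).

{M2, M3}: invariant factors (x - 4)(x - 1)^2.

Matrices are similar if and only if their invariant-factor lists agree; the partition into similarity classes is {M1}, {M2, M3}.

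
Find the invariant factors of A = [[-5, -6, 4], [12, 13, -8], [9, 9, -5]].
x - 1, (x - 1)^2

The Jordan structure of A has elementary divisors (x - 1)^2, (x - 1). Arranging the block sizes at each eigenvalue in decreasing order and taking row products gives the invariant factors.

Invariant factors (smallest first, each dividing the next): x - 1, (x - 1)^2.

Check: the last factor (x - 1)^2 is the minimal polynomial, and the product (x - 1)^3 is the characteristic polynomial.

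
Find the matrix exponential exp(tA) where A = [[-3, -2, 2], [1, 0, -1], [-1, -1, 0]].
A has Jordan form J = [[-1, 1, 0], [0, -1, 0], [0, 0, -1]] with A = PJP^{-1}, so e^{tA} = P e^{tJ} P^{-1}.

For a Jordan block J_k(λ), e^{tJ_k(λ)} = e^{λt} · (I + tN + t^2 N^2/2! + ... + t^{k-1} N^{k-1}/(k-1)!) where N is the nilpotent superdiagonal part.

Assembling the blocks and conjugating back gives the entries of e^{tA} as shown above.

e^{tA} = [[(1 - 2*t)*e^{-t}, -2*t*e^{-t}, 2*t*e^{-t}], [t*e^{-t}, (t + 1)*e^{-t}, -t*e^{-t}], [-t*e^{-t}, -t*e^{-t}, (t + 1)*e^{-t}]]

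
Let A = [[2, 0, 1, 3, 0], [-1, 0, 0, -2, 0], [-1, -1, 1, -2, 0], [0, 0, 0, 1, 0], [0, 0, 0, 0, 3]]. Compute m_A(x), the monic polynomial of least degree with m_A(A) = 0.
m_A(x) = (x - 3)(x - 1)^3

The characteristic polynomial factors as (x - 3)(x - 1)^4. The minimal polynomial is ∏(x - λ)^{k_λ} where k_λ is the size of the largest Jordan block at λ.

For λ = 1: rank(A - I) = 3, and the largest Jordan block has size 3 (the smallest k with rank((A - I)^k) = rank((A - I)^(k+1))).
For λ = 3: rank(A - 3I) = 4, and the largest Jordan block has size 1 (the smallest k with rank((A - 3I)^k) = rank((A - 3I)^(k+1))).

So m_A(x) = (x - 3)(x - 1)^3.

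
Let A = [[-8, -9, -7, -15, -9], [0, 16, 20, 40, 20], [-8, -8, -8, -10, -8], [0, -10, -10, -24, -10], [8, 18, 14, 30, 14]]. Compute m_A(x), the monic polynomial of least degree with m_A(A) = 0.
m_A(x) = (x - 6)(x + 4)^2

The characteristic polynomial factors as (x - 6)(x + 4)^4. The minimal polynomial is ∏(x - λ)^{k_λ} where k_λ is the size of the largest Jordan block at λ.

For λ = -4: rank(A + 4I) = 2, and the largest Jordan block has size 2 (the smallest k with rank((A + 4I)^k) = rank((A + 4I)^(k+1))).
For λ = 6: rank(A - 6I) = 4, and the largest Jordan block has size 1 (the smallest k with rank((A - 6I)^k) = rank((A - 6I)^(k+1))).

So m_A(x) = (x - 6)(x + 4)^2.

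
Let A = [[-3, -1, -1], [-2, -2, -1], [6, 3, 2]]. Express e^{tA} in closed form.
e^{tA} = [[(1 - 2*t)*e^{-t}, -t*e^{-t}, -t*e^{-t}], [-2*t*e^{-t}, (1 - t)*e^{-t}, -t*e^{-t}], [6*t*e^{-t}, 3*t*e^{-t}, (3*t + 1)*e^{-t}]]

A has Jordan form J = [[-1, 1, 0], [0, -1, 0], [0, 0, -1]] with A = PJP^{-1}, so e^{tA} = P e^{tJ} P^{-1}.

For a Jordan block J_k(λ), e^{tJ_k(λ)} = e^{λt} · (I + tN + t^2 N^2/2! + ... + t^{k-1} N^{k-1}/(k-1)!) where N is the nilpotent superdiagonal part.

Assembling the blocks and conjugating back gives the entries of e^{tA} as shown above.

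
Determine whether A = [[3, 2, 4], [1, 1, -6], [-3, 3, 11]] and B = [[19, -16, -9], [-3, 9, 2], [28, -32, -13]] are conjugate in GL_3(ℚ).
Yes.

Two matrices over a field are similar if and only if they have the same invariant factors.

Both A and B have characteristic polynomial (x - 5)^3 and minimal polynomial (x - 5)^3. Computing further, both have invariant factors (x - 5)^3. Hence A and B are similar.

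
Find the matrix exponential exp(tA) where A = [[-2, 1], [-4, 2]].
A has Jordan form J = [[0, 1], [0, 0]] with A = PJP^{-1}, so e^{tA} = P e^{tJ} P^{-1}.

For a Jordan block J_k(λ), e^{tJ_k(λ)} = e^{λt} · (I + tN + t^2 N^2/2! + ... + t^{k-1} N^{k-1}/(k-1)!) where N is the nilpotent superdiagonal part.

Assembling the blocks and conjugating back gives the entries of e^{tA} as shown above.

e^{tA} = [[1 - 2*t, t], [-4*t, 2*t + 1]]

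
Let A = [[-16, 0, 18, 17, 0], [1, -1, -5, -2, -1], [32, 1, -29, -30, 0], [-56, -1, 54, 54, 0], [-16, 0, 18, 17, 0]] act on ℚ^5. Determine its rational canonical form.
The invariant factors of A (the non-unit diagonal entries of the Smith normal form of xI - A over ℚ[x]) are x(x - 2)^4, each dividing the next. The characteristic polynomial is their product, x(x - 2)^4.

The rational canonical form is the block-diagonal matrix of companion matrices C(f_i):
R = [[0, 0, 0, 0, 0], [1, 0, 0, 0, -16], [0, 1, 0, 0, 32], [0, 0, 1, 0, -24], [0, 0, 0, 1, 8]].

R = [[0, 0, 0, 0, 0], [1, 0, 0, 0, -16], [0, 1, 0, 0, 32], [0, 0, 1, 0, -24], [0, 0, 0, 1, 8]]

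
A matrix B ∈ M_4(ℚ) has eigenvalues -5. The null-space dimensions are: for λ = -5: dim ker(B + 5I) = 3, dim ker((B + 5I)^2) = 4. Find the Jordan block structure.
Jordan blocks: (-5, 2), (-5, 1), (-5, 1)

λ = -5: successive nullity increments [3, 1] count blocks of size ≥ k; block sizes are [2, 1, 1].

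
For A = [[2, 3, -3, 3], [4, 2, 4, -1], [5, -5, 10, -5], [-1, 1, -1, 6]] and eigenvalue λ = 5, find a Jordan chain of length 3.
We seek v_1 ∈ ker((A - 5I)^3) \ ker((A - 5I)^2), then set v_{i+1} = (A - 5I) v_i.

One such chain is v_1 = [[-1, 1, 2, 0]]^T, v_2 = [[0, 1, 0, 0]]^T, v_3 = [[3, -3, -5, 1]]^T. Check: (A - 5I) v_3 = [[0, 0, 0, 0]]^T = 0.

v_1 = [[-1, 1, 2, 0]]^T, v_2 = [[0, 1, 0, 0]]^T, v_3 = [[3, -3, -5, 1]]^T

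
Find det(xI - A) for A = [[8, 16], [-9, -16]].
χ_A(x) = (x + 4)^2

xI - A = [[x - 8, -16], [9, x + 16]].

Expanding det(xI - A) along the first row:
det(xI - A) = + (x - 8)·det([[x + 16]]) - (-16)·det([[9]]).

Evaluating gives χ_A(x) = x^2 + 8x + 16 = (x + 4)^2.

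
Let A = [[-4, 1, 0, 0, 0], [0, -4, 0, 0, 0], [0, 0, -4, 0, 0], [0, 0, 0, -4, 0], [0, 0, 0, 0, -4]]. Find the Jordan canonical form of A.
The characteristic polynomial is det(xI - A) = (x + 4)^5, so the eigenvalues are -4 (algebraic multiplicity 5).

For λ = -4: rank(A + 4I) = 1, rank((A + 4I)^2) = 0. The eigenspace has dimension 5 - 1 = 4, so there are 4 Jordan blocks; the rank sequence gives block sizes [2, 1, 1, 1].

Assembling the blocks gives the Jordan form J above.

J = [[-4, 1, 0, 0, 0], [0, -4, 0, 0, 0], [0, 0, -4, 0, 0], [0, 0, 0, -4, 0], [0, 0, 0, 0, -4]]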